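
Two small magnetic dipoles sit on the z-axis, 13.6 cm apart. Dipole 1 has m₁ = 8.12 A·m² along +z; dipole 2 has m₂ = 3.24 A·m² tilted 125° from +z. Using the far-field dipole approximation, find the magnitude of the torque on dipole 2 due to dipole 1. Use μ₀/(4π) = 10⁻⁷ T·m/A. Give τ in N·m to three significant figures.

τ ≈ 0.00171 N·m

Dipole B is on the axis of dipole A, so B₁ there is axial: B₁ = (μ₀/4π)·2m₁/r³ along +z.
B₁ = 2(10⁻⁷)(8.12)/(0.136)³ = 6.456×10⁻⁴ T.
τ = m₂ B₁ sinθ.
τ = (3.24)(6.456×10⁻⁴)·sin125° = 0.001713 N·m.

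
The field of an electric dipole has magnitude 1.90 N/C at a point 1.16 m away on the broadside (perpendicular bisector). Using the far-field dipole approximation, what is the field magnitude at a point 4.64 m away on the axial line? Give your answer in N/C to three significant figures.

E ≈ 0.0594 N/C

Dipole fields scale as 1/r³ in the far field.
The axial field is twice the equatorial field at the same r, so the geometry factor is 2/1.
E₂ = E₁ · (2/1) · (r₁/r₂)³ = 1.90 · 2 · (1.16/4.64)³.
(r₁/r₂)³ = (0.25)³ = 0.01562.
E₂ ≈ 0.05938 N/C.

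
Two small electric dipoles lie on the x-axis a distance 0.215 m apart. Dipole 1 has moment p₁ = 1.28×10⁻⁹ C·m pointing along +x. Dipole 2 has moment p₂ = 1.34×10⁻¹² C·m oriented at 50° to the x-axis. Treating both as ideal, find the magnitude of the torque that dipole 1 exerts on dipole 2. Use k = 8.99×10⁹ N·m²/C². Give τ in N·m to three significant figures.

The second dipole sits on the axis of the first, so the field there is axial: E₁ = 2kp₁/r³ along +x.
E₁ = 2(8.99×10⁹)(1.28×10⁻⁹)/(0.215)³ = 2316 N/C.
Torque on the second dipole: τ = p₂ E₁ sinθ.
τ = (1.34×10⁻¹²)(2316)·sin50° = 2.377×10⁻⁹ N·m.

τ ≈ 2.38×10⁻⁹ N·m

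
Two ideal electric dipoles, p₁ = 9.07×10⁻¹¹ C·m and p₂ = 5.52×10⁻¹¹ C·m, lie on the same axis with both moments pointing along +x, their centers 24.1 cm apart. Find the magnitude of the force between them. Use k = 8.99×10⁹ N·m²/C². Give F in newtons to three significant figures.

On-axis field of dipole 1 at distance r: E = 2kp₁/r³. Force on dipole 2 is F = p₂·dE/dr (gradient along axis).
dE/dr = −6kp₁/r⁴, so |F| = 6kp₁p₂/r⁴ (attractive for aligned moments).
F = 6(8.99×10⁹)(9.07×10⁻¹¹)(5.52×10⁻¹¹)/(0.241)⁴ = 8.006×10⁻⁸ N.

F ≈ 8.01×10⁻⁸ N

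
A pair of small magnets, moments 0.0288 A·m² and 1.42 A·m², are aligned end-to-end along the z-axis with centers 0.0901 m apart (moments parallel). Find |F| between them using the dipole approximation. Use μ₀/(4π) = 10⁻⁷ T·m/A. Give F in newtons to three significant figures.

On-axis B of dipole 1: B = (μ₀/4π)·2m₁/r³. Force on dipole 2: F = m₂·dB/dr.
dB/dr = −(μ₀/4π)·6m₁/r⁴, so |F| = (μ₀/4π)·6m₁m₂/r⁴.
F = 6(10⁻⁷)(0.0288)(1.42)/(0.0901)⁴ = 3.723×10⁻⁴ N.

F ≈ 3.72×10⁻⁴ N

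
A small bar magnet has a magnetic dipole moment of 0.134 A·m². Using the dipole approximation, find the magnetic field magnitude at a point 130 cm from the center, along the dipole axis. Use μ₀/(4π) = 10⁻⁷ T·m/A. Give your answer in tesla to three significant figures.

On axis B = (μ₀/4π)·2m/r³.
B = 2·(10⁻⁷)·(0.134) / (1.30)³ = 1.220×10⁻⁸ T.

B ≈ 1.22×10⁻⁸ T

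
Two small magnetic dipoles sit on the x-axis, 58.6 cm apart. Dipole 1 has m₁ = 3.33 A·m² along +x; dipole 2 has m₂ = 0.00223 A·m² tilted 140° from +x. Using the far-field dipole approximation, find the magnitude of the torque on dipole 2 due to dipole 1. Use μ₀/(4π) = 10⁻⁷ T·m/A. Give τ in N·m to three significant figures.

Dipole B is on the axis of dipole A, so B₁ there is axial: B₁ = (μ₀/4π)·2m₁/r³ along +x.
B₁ = 2(10⁻⁷)(3.33)/(0.586)³ = 3.310×10⁻⁶ T.
τ = m₂ B₁ sinθ.
τ = (0.00223)(3.310×10⁻⁶)·sin140° = 4.744×10⁻⁹ N·m.

τ ≈ 4.74×10⁻⁹ N·m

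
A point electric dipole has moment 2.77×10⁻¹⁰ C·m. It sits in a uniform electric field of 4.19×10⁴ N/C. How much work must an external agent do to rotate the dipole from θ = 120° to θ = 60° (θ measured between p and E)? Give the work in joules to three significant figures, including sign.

W ≈ -1.16×10⁻⁵ J

W_ext = ΔU = U(θ₂) − U(θ₁) = −pE cosθ₂ − (−pE cosθ₁) = pE(cosθ₁ − cosθ₂).
W = (2.77×10⁻¹⁰)(4.19×10⁴)·(cos120° − cos60°) = (1.161×10⁻⁵)·(-1.0000) = -1.161×10⁻⁵ J.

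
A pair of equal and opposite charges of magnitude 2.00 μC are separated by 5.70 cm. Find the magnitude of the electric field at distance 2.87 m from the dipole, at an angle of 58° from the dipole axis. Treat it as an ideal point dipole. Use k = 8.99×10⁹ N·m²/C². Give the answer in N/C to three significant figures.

Dipole moment p = qd = (2.00×10⁻⁶ C)(0.0570 m) = 1.14×10⁻⁷ C·m.
At angle θ the dipole field magnitude is E = (kp/r³)·√(1 + 3cos²θ).
kp/r³ = (8.99×10⁹)(1.14×10⁻⁷) / (2.87)³ = 43.35 N/C.
√(1 + 3cos²58°) = √(1 + 3·0.2808) = √1.8424 ≈ 1.3574.
E ≈ 43.35 × 1.357 = 58.85 N/C.

E ≈ 58.8 N/C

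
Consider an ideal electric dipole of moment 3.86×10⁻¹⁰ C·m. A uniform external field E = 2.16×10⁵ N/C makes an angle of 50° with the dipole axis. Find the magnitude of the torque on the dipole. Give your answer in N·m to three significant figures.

τ ≈ 6.39×10⁻⁵ N·m

Torque on an electric dipole: τ = pE sinθ.
τ = (3.86×10⁻¹⁰)(2.16×10⁵)·sin50° = 6.387×10⁻⁵ N·m.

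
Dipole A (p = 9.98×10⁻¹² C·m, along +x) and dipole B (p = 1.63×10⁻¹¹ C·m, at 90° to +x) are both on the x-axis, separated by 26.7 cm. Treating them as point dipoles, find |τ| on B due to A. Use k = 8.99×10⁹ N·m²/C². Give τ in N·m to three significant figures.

τ ≈ 1.54×10⁻¹⁰ N·m

The second dipole sits on the axis of the first, so the field there is axial: E₁ = 2kp₁/r³ along +x.
E₁ = 2(8.99×10⁹)(9.98×10⁻¹²)/(0.267)³ = 9.427 N/C.
Torque on the second dipole: τ = p₂ E₁ sinθ.
τ = (1.63×10⁻¹¹)(9.427)·sin90° = 1.537×10⁻¹⁰ N·m.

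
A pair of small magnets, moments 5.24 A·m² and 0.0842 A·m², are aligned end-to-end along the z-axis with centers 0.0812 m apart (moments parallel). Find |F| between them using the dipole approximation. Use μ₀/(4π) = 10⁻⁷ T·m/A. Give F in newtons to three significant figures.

F ≈ 0.00609 N

On-axis B of dipole 1: B = (μ₀/4π)·2m₁/r³. Force on dipole 2: F = m₂·dB/dr.
dB/dr = −(μ₀/4π)·6m₁/r⁴, so |F| = (μ₀/4π)·6m₁m₂/r⁴.
F = 6(10⁻⁷)(5.24)(0.0842)/(0.0812)⁴ = 0.006089 N.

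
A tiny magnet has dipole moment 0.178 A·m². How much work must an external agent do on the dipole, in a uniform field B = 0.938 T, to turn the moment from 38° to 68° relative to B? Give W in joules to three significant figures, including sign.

W_ext = ΔU = −mB cosθ₂ + mB cosθ₁ = mB(cosθ₁ − cosθ₂).
W = (0.178)(0.938)·(cos38° − cos68°) = (0.1670)·(+0.4134) = 0.06902 J.

W ≈ 0.0690 J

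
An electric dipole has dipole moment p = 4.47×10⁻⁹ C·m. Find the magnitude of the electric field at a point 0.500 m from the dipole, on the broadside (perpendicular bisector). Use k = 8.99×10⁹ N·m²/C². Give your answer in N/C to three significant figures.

In the equatorial plane E = kp/r³.
E = (8.99×10⁹)(4.47×10⁻⁹) / (0.500)³ = 321.5 N/C.

E ≈ 321 N/C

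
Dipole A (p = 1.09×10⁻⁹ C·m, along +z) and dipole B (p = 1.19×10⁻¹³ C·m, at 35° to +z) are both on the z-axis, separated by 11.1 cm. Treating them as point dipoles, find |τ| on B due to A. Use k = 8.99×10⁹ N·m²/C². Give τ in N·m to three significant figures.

The second dipole sits on the axis of the first, so the field there is axial: E₁ = 2kp₁/r³ along +z.
E₁ = 2(8.99×10⁹)(1.09×10⁻⁹)/(0.111)³ = 1.433×10⁴ N/C.
Torque on the second dipole: τ = p₂ E₁ sinθ.
τ = (1.19×10⁻¹³)(1.433×10⁴)·sin35° = 9.781×10⁻¹⁰ N·m.

τ ≈ 9.78×10⁻¹⁰ N·m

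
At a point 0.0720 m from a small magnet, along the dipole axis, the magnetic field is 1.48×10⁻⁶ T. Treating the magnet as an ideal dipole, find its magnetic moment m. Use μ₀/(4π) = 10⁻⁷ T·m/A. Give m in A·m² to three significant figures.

m ≈ 0.00276 A·m²

On axis B = (μ₀/4π)·2m/r³, so m = Br³·4π/(μ₀·2).
m = (1.48×10⁻⁶)·(0.0720)³ / (2·10⁻⁷) = 0.002762 A·m².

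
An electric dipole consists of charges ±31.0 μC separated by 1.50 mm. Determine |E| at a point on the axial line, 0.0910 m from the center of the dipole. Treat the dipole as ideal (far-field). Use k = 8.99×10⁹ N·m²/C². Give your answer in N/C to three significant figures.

E ≈ 1.11×10⁶ N/C

Dipole moment p = qd = (3.10×10⁻⁵ C)(0.00150 m) = 4.65×10⁻⁸ C·m.
On the dipole axis E = 2kp/r³.
E = 2·(8.99×10⁹)(4.65×10⁻⁸) / (0.0910)³ = 1.109×10⁶ N/C.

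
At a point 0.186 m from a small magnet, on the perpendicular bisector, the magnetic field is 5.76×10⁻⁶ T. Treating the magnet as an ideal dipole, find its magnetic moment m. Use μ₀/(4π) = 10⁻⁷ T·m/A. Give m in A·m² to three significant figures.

In the equatorial plane B = (μ₀/4π)·m/r³, so m = Br³·4π/(μ₀).
m = (5.76×10⁻⁶)·(0.186)³ / (10⁻⁷) = 0.3706 A·m².

m ≈ 0.371 A·m²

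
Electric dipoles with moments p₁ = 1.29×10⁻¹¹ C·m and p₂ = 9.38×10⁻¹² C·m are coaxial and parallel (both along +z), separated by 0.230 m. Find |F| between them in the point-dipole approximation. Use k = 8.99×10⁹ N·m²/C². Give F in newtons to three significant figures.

On-axis field of dipole 1 at distance r: E = 2kp₁/r³. Force on dipole 2 is F = p₂·dE/dr (gradient along axis).
dE/dr = −6kp₁/r⁴, so |F| = 6kp₁p₂/r⁴ (attractive for aligned moments).
F = 6(8.99×10⁹)(1.29×10⁻¹¹)(9.38×10⁻¹²)/(0.230)⁴ = 2.332×10⁻⁹ N.

F ≈ 2.33×10⁻⁹ N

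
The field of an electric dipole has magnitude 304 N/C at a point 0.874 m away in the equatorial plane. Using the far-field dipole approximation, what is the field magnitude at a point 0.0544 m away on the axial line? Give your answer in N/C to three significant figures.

E ≈ 2.52×10⁶ N/C

Dipole fields scale as 1/r³ in the far field.
The axial field is twice the equatorial field at the same r, so the geometry factor is 2/1.
E₂ = E₁ · (2/1) · (r₁/r₂)³ = 304 · 2 · (0.874/0.0544)³.
(r₁/r₂)³ = (16.07)³ = 4147.
E₂ ≈ 2.521×10⁶ N/C.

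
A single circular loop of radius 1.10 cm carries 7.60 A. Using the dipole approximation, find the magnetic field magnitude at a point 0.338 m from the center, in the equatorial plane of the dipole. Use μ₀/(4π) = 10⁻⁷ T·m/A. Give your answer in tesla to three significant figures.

Magnetic moment m = IA = Iπa² = (7.60)·π·(0.0110)² = 0.002889 A·m².
In the equatorial plane B = (μ₀/4π)·m/r³ (half the axial value).
B = (10⁻⁷)·(0.002889) / (0.338)³ = 7.482×10⁻⁹ T.

B ≈ 7.48×10⁻⁹ T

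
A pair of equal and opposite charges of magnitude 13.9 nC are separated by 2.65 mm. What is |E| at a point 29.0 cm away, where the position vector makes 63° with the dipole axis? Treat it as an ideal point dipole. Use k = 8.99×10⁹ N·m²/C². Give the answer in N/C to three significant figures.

Dipole moment p = qd = (1.39×10⁻⁸ C)(0.00265 m) = 3.684×10⁻¹¹ C·m.
At angle θ the dipole field magnitude is E = (kp/r³)·√(1 + 3cos²θ).
kp/r³ = (8.99×10⁹)(3.684×10⁻¹¹) / (0.290)³ = 13.58 N/C.
√(1 + 3cos²63°) = √(1 + 3·0.2061) = √1.6183 ≈ 1.2721.
E ≈ 13.58 × 1.272 = 17.27 N/C.

E ≈ 17.3 N/C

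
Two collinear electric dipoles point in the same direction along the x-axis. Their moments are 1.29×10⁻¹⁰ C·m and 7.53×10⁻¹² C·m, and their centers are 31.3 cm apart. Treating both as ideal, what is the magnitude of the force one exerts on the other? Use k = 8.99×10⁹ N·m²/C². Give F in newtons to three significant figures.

On-axis field of dipole 1 at distance r: E = 2kp₁/r³. Force on dipole 2 is F = p₂·dE/dr (gradient along axis).
dE/dr = −6kp₁/r⁴, so |F| = 6kp₁p₂/r⁴ (attractive for aligned moments).
F = 6(8.99×10⁹)(1.29×10⁻¹⁰)(7.53×10⁻¹²)/(0.313)⁴ = 5.459×10⁻⁹ N.

F ≈ 5.46×10⁻⁹ N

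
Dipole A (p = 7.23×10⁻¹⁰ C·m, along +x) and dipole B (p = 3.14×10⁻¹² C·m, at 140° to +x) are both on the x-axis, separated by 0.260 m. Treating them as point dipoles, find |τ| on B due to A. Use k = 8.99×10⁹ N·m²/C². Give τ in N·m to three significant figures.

The second dipole sits on the axis of the first, so the field there is axial: E₁ = 2kp₁/r³ along +x.
E₁ = 2(8.99×10⁹)(7.23×10⁻¹⁰)/(0.260)³ = 739.6 N/C.
Torque on the second dipole: τ = p₂ E₁ sinθ.
τ = (3.14×10⁻¹²)(739.6)·sin140° = 1.493×10⁻⁹ N·m.

τ ≈ 1.49×10⁻⁹ N·m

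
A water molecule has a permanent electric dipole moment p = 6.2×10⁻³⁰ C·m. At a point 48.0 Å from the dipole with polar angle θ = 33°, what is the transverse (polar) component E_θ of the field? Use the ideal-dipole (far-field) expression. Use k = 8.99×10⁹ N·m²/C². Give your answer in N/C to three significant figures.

For a dipole, E_θ = (kp sinθ)/r³.
kp/r³ = (8.99×10⁹)(6.20×10⁻³⁰)/(4.80×10⁻⁹)³ = 5.040×10⁵ N/C.
E_θ = 5.040×10⁵·sin33° = 2.745×10⁵ N/C.

E_θ ≈ 2.74×10⁵ N/C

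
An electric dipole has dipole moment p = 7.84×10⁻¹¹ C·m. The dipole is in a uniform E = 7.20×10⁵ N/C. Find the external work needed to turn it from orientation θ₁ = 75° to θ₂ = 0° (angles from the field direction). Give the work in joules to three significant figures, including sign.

W_ext = ΔU = U(θ₂) − U(θ₁) = −pE cosθ₂ − (−pE cosθ₁) = pE(cosθ₁ − cosθ₂).
W = (7.84×10⁻¹¹)(7.20×10⁵)·(cos75° − cos0°) = (5.645×10⁻⁵)·(-0.7412) = -4.184×10⁻⁵ J.

W ≈ -4.18×10⁻⁵ J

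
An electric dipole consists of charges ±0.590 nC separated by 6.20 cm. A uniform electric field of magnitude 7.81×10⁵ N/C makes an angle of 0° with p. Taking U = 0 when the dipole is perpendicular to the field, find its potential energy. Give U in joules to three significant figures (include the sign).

U ≈ -2.86×10⁻⁵ J

Dipole moment p = qd = (5.90×10⁻¹⁰ C)(0.0620 m) = 3.658×10⁻¹¹ C·m.
U = −p·E = −pE cosθ.
U = −(3.658×10⁻¹¹)(7.81×10⁵)·cos0° = -2.857×10⁻⁵ J.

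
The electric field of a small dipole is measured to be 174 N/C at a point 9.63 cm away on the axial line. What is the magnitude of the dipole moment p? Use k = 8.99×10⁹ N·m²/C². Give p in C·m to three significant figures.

On axis E = 2kp/r³, so p = Er³/(2k).
p = (174)·(0.0963)³ / (2·8.99×10⁹) = 8.642×10⁻¹² C·m.

p ≈ 8.64×10⁻¹² C·m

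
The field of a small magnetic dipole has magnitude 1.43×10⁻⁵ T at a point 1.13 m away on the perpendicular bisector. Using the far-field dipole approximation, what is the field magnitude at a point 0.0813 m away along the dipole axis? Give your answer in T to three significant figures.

Dipole fields scale as 1/r³ in the far field.
The axial field is twice the equatorial field at the same r, so the geometry factor is 2/1.
B₂ = B₁ · (2/1) · (r₁/r₂)³ = 1.43×10⁻⁵ · 2 · (1.13/0.0813)³.
(r₁/r₂)³ = (13.9)³ = 2685.
B₂ ≈ 0.07679 T.

B ≈ 0.0768 T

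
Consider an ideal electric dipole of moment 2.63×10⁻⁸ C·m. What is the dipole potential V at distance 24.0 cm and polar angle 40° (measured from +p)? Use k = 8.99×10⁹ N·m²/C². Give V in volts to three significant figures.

V ≈ 3140 V

The dipole potential is V = kp cosθ / r².
V = (8.99×10⁹)(2.63×10⁻⁸)·cos40° / (0.240)² = 3144 V.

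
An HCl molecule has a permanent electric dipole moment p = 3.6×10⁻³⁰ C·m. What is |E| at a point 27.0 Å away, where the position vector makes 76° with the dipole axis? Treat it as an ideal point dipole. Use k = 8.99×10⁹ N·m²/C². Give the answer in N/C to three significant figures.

At angle θ the dipole field magnitude is E = (kp/r³)·√(1 + 3cos²θ).
kp/r³ = (8.99×10⁹)(3.60×10⁻³⁰) / (2.70×10⁻⁹)³ = 1.644×10⁶ N/C.
√(1 + 3cos²76°) = √(1 + 3·0.0585) = √1.1756 ≈ 1.0842.
E ≈ 1.644×10⁶ × 1.084 = 1.783×10⁶ N/C.

E ≈ 1.78×10⁶ N/C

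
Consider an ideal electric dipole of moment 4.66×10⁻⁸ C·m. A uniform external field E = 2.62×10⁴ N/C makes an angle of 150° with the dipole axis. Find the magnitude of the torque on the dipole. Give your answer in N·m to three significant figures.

τ ≈ 6.10×10⁻⁴ N·m

Torque on an electric dipole: τ = pE sinθ.
τ = (4.66×10⁻⁸)(2.62×10⁴)·sin150° = 6.105×10⁻⁴ N·m.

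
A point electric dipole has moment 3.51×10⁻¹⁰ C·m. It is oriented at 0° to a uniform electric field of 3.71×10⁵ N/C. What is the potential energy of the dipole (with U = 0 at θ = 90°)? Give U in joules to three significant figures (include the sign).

U = −p·E = −pE cosθ.
U = −(3.51×10⁻¹⁰)(3.71×10⁵)·cos0° = -1.302×10⁻⁴ J.

U ≈ -1.30×10⁻⁴ J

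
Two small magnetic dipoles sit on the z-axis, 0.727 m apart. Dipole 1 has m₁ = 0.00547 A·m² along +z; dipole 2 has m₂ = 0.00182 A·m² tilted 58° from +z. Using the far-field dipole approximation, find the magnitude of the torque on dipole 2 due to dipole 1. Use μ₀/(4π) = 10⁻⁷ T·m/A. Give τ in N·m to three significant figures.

τ ≈ 4.39×10⁻¹² N·m

Dipole B is on the axis of dipole A, so B₁ there is axial: B₁ = (μ₀/4π)·2m₁/r³ along +z.
B₁ = 2(10⁻⁷)(0.00547)/(0.727)³ = 2.847×10⁻⁹ T.
τ = m₂ B₁ sinθ.
τ = (0.00182)(2.847×10⁻⁹)·sin58° = 4.394×10⁻¹² N·m.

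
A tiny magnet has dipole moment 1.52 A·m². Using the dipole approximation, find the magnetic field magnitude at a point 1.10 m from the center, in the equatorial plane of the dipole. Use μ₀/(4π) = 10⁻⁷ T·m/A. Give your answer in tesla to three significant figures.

B ≈ 1.14×10⁻⁷ T

In the equatorial plane B = (μ₀/4π)·m/r³ (half the axial value).
B = (10⁻⁷)·(1.52) / (1.10)³ = 1.142×10⁻⁷ T.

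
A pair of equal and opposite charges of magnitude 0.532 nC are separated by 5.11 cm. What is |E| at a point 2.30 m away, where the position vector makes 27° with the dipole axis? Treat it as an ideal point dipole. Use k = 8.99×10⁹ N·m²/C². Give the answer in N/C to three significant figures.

Dipole moment p = qd = (5.32×10⁻¹⁰ C)(0.0511 m) = 2.719×10⁻¹¹ C·m.
At angle θ the dipole field magnitude is E = (kp/r³)·√(1 + 3cos²θ).
kp/r³ = (8.99×10⁹)(2.719×10⁻¹¹) / (2.30)³ = 0.02009 N/C.
√(1 + 3cos²27°) = √(1 + 3·0.7939) = √3.3817 ≈ 1.8389.
E ≈ 0.02009 × 1.839 = 0.03694 N/C.

E ≈ 0.0369 N/C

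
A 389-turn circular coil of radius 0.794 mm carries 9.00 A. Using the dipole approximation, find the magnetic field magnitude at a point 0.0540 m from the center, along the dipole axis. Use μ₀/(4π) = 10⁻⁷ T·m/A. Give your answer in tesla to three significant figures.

B ≈ 8.81×10⁻⁶ T

m = NIA = NIπa² = 389·(9.00)·π·(7.94×10⁻⁴)² = 0.006934 A·m².
On axis B = (μ₀/4π)·2m/r³.
B = 2·(10⁻⁷)·(0.006934) / (0.0540)³ = 8.807×10⁻⁶ T.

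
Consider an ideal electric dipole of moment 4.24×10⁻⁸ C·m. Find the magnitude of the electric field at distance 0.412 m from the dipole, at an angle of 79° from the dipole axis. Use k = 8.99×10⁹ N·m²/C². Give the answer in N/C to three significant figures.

E ≈ 5740 N/C

At angle θ the dipole field magnitude is E = (kp/r³)·√(1 + 3cos²θ).
kp/r³ = (8.99×10⁹)(4.24×10⁻⁸) / (0.412)³ = 5450 N/C.
√(1 + 3cos²79°) = √(1 + 3·0.0364) = √1.1092 ≈ 1.0532.
E ≈ 5450 × 1.053 = 5740 N/C.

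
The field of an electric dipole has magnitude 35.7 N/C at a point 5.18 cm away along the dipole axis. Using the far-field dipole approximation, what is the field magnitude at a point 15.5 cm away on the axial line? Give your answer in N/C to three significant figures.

E ≈ 1.33 N/C

Dipole fields scale as 1/r³ in the far field; the geometry is the same at both points.
E₂ = E₁ · (r₁/r₂)³ = 35.7 · (5.18/15.5)³.
(r₁/r₂)³ = (0.3342)³ = 0.03732.
E₂ ≈ 1.332 N/C.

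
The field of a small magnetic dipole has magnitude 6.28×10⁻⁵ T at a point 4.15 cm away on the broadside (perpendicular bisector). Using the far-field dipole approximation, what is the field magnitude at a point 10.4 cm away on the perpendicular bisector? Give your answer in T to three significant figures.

Dipole fields scale as 1/r³ in the far field; the geometry is the same at both points.
B₂ = B₁ · (r₁/r₂)³ = 6.28×10⁻⁵ · (4.15/10.4)³.
(r₁/r₂)³ = (0.399)³ = 0.06354.
B₂ ≈ 3.990×10⁻⁶ T.

B ≈ 3.99×10⁻⁶ T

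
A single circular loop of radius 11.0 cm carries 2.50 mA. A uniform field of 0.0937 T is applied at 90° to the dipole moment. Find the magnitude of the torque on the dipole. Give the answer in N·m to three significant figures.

Magnetic moment m = IA = Iπa² = (0.00250)·π·(0.110)² = 9.503×10⁻⁵ A·m².
Torque on a magnetic dipole: τ = mB sinθ.
τ = (9.503×10⁻⁵)(0.0937)·sin90° = 8.904×10⁻⁶ N·m.

τ ≈ 8.90×10⁻⁶ N·m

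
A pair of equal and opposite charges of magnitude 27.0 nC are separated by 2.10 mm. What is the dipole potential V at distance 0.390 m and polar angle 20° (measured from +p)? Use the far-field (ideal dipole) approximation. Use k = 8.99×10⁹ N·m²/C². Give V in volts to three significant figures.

V ≈ 3.15 V

Dipole moment p = qd = (2.70×10⁻⁸ C)(0.00210 m) = 5.67×10⁻¹¹ C·m.
The dipole potential is V = kp cosθ / r².
V = (8.99×10⁹)(5.67×10⁻¹¹)·cos20° / (0.390)² = 3.149 V.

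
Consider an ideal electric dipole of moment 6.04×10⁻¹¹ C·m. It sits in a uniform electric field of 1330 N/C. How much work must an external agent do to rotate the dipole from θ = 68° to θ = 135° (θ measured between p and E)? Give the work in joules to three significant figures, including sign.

W_ext = ΔU = U(θ₂) − U(θ₁) = −pE cosθ₂ − (−pE cosθ₁) = pE(cosθ₁ − cosθ₂).
W = (6.04×10⁻¹¹)(1330)·(cos68° − cos135°) = (8.033×10⁻⁸)·(+1.0817) = 8.690×10⁻⁸ J.

W ≈ 8.69×10⁻⁸ J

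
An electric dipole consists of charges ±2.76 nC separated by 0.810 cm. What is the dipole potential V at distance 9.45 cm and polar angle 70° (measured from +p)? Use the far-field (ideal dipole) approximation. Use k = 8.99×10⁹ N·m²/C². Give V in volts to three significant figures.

V ≈ 7.70 V

Dipole moment p = qd = (2.76×10⁻⁹ C)(0.00810 m) = 2.236×10⁻¹¹ C·m.
The dipole potential is V = kp cosθ / r².
V = (8.99×10⁹)(2.236×10⁻¹¹)·cos70° / (0.0945)² = 7.699 V.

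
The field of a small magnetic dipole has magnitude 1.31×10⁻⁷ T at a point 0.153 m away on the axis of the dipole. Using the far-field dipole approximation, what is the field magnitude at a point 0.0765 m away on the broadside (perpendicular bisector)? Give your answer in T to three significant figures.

B ≈ 5.24×10⁻⁷ T

Dipole fields scale as 1/r³ in the far field.
The axial field is twice the equatorial field at the same r, so the geometry factor is 1/2.
B₂ = B₁ · (1/2) · (r₁/r₂)³ = 1.31×10⁻⁷ · 0.5 · (0.153/0.0765)³.
(r₁/r₂)³ = (2)³ = 8.
B₂ ≈ 5.240×10⁻⁷ T.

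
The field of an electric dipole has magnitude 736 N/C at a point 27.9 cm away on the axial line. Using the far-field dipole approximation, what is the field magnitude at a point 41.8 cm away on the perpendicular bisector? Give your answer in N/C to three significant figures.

E ≈ 109 N/C

Dipole fields scale as 1/r³ in the far field.
The axial field is twice the equatorial field at the same r, so the geometry factor is 1/2.
E₂ = E₁ · (1/2) · (r₁/r₂)³ = 736 · 0.5 · (27.9/41.8)³.
(r₁/r₂)³ = (0.6675)³ = 0.2974.
E₂ ≈ 109.4 N/C.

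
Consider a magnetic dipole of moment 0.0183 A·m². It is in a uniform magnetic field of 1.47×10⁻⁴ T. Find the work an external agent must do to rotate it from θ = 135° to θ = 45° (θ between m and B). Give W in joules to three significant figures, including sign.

W ≈ -3.80×10⁻⁶ J

W_ext = ΔU = −mB cosθ₂ + mB cosθ₁ = mB(cosθ₁ − cosθ₂).
W = (0.0183)(1.47×10⁻⁴)·(cos135° − cos45°) = (2.690×10⁻⁶)·(-1.4142) = -3.804×10⁻⁶ J.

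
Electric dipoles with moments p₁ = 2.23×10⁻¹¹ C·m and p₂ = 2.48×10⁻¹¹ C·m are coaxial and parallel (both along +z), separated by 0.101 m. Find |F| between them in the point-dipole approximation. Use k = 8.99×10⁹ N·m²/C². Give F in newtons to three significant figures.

F ≈ 2.87×10⁻⁷ N

On-axis field of dipole 1 at distance r: E = 2kp₁/r³. Force on dipole 2 is F = p₂·dE/dr (gradient along axis).
dE/dr = −6kp₁/r⁴, so |F| = 6kp₁p₂/r⁴ (attractive for aligned moments).
F = 6(8.99×10⁹)(2.23×10⁻¹¹)(2.48×10⁻¹¹)/(0.101)⁴ = 2.867×10⁻⁷ N.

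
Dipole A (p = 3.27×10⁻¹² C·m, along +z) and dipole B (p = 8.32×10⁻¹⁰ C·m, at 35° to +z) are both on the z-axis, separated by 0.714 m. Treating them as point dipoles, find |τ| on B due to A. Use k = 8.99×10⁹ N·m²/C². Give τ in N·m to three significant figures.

The second dipole sits on the axis of the first, so the field there is axial: E₁ = 2kp₁/r³ along +z.
E₁ = 2(8.99×10⁹)(3.27×10⁻¹²)/(0.714)³ = 0.1615 N/C.
Torque on the second dipole: τ = p₂ E₁ sinθ.
τ = (8.32×10⁻¹⁰)(0.1615)·sin35° = 7.708×10⁻¹¹ N·m.

τ ≈ 7.71×10⁻¹¹ N·m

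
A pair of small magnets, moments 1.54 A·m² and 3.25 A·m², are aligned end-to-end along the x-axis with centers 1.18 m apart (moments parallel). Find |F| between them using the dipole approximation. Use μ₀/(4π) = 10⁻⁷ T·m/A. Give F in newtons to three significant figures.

F ≈ 1.55×10⁻⁶ N

On-axis B of dipole 1: B = (μ₀/4π)·2m₁/r³. Force on dipole 2: F = m₂·dB/dr.
dB/dr = −(μ₀/4π)·6m₁/r⁴, so |F| = (μ₀/4π)·6m₁m₂/r⁴.
F = 6(10⁻⁷)(1.54)(3.25)/(1.18)⁴ = 1.549×10⁻⁶ N.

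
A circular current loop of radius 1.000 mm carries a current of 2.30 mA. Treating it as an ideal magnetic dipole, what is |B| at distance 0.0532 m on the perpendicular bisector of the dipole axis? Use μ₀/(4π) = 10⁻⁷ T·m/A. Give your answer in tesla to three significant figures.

Magnetic moment m = IA = Iπa² = (0.00230)·π·(0.00100)² = 7.226×10⁻⁹ A·m².
In the equatorial plane B = (μ₀/4π)·m/r³ (half the axial value).
B = (10⁻⁷)·(7.226×10⁻⁹) / (0.0532)³ = 4.799×10⁻¹² T.

B ≈ 4.80×10⁻¹² T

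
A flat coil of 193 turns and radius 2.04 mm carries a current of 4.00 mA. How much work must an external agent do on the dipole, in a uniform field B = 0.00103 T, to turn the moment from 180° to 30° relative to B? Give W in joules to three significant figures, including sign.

m = NIA = NIπa² = 193·(0.00400)·π·(0.00204)² = 1.009×10⁻⁵ A·m².
W_ext = ΔU = −mB cosθ₂ + mB cosθ₁ = mB(cosθ₁ − cosθ₂).
W = (1.009×10⁻⁵)(0.00103)·(cos180° − cos30°) = (1.039×10⁻⁸)·(-1.8660) = -1.939×10⁻⁸ J.

W ≈ -1.94×10⁻⁸ J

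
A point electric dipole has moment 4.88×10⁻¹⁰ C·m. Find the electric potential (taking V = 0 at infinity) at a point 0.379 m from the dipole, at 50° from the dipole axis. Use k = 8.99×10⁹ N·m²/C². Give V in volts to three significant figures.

V ≈ 19.6 V

The dipole potential is V = kp cosθ / r².
V = (8.99×10⁹)(4.88×10⁻¹⁰)·cos50° / (0.379)² = 19.63 V.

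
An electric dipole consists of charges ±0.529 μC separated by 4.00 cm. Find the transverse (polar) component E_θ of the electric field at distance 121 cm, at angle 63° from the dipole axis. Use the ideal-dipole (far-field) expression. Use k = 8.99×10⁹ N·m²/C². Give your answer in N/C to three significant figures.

Dipole moment p = qd = (5.29×10⁻⁷ C)(0.0400 m) = 2.116×10⁻⁸ C·m.
For a dipole, E_θ = (kp sinθ)/r³.
kp/r³ = (8.99×10⁹)(2.116×10⁻⁸)/(1.21)³ = 107.4 N/C.
E_θ = 107.4·sin63° = 95.68 N/C.

E_θ ≈ 95.7 N/C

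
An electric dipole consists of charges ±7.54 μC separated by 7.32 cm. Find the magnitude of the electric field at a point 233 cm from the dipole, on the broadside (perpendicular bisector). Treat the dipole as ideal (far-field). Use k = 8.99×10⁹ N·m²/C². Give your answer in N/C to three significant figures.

E ≈ 392 N/C

Dipole moment p = qd = (7.54×10⁻⁶ C)(0.0732 m) = 5.519×10⁻⁷ C·m.
In the equatorial plane E = kp/r³.
E = (8.99×10⁹)(5.519×10⁻⁷) / (2.33)³ = 392.2 N/C.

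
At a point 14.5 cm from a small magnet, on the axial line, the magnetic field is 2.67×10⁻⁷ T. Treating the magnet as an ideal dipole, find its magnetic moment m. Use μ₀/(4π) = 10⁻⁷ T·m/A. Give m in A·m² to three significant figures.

On axis B = (μ₀/4π)·2m/r³, so m = Br³·4π/(μ₀·2).
m = (2.67×10⁻⁷)·(0.145)³ / (2·10⁻⁷) = 0.004070 A·m².

m ≈ 0.00407 A·m²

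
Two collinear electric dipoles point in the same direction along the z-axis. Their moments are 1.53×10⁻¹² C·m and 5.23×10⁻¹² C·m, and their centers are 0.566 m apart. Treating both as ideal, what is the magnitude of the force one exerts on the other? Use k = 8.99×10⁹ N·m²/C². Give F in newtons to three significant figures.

F ≈ 4.21×10⁻¹² N

On-axis field of dipole 1 at distance r: E = 2kp₁/r³. Force on dipole 2 is F = p₂·dE/dr (gradient along axis).
dE/dr = −6kp₁/r⁴, so |F| = 6kp₁p₂/r⁴ (attractive for aligned moments).
F = 6(8.99×10⁹)(1.53×10⁻¹²)(5.23×10⁻¹²)/(0.566)⁴ = 4.206×10⁻¹² N.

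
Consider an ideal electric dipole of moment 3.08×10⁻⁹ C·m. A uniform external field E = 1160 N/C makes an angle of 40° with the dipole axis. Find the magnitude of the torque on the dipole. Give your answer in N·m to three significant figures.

Torque on an electric dipole: τ = pE sinθ.
τ = (3.08×10⁻⁹)(1160)·sin40° = 2.297×10⁻⁶ N·m.

τ ≈ 2.30×10⁻⁶ N·m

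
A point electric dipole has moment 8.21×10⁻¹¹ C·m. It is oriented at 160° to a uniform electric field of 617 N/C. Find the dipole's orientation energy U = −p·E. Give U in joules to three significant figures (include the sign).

U = −p·E = −pE cosθ.
U = −(8.21×10⁻¹¹)(617)·cos160° = 4.760×10⁻⁸ J.

U ≈ 4.76×10⁻⁸ J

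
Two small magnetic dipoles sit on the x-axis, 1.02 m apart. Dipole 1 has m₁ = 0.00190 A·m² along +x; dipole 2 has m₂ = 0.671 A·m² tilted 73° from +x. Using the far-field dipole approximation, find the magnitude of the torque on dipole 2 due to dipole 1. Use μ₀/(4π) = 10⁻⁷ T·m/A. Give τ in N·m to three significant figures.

Dipole B is on the axis of dipole A, so B₁ there is axial: B₁ = (μ₀/4π)·2m₁/r³ along +x.
B₁ = 2(10⁻⁷)(0.00190)/(1.02)³ = 3.581×10⁻¹⁰ T.
τ = m₂ B₁ sinθ.
τ = (0.671)(3.581×10⁻¹⁰)·sin73° = 2.298×10⁻¹⁰ N·m.

τ ≈ 2.30×10⁻¹⁰ N·m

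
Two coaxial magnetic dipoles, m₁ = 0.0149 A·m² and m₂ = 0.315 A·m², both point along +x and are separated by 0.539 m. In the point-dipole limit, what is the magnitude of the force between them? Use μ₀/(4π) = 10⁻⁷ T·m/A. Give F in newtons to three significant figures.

F ≈ 3.34×10⁻⁸ N

On-axis B of dipole 1: B = (μ₀/4π)·2m₁/r³. Force on dipole 2: F = m₂·dB/dr.
dB/dr = −(μ₀/4π)·6m₁/r⁴, so |F| = (μ₀/4π)·6m₁m₂/r⁴.
F = 6(10⁻⁷)(0.0149)(0.315)/(0.539)⁴ = 3.337×10⁻⁸ N.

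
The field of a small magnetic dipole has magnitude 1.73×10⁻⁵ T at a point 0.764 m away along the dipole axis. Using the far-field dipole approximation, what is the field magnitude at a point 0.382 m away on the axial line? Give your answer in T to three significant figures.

Dipole fields scale as 1/r³ in the far field; the geometry is the same at both points.
B₂ = B₁ · (r₁/r₂)³ = 1.73×10⁻⁵ · (0.764/0.382)³.
(r₁/r₂)³ = (2)³ = 8.
B₂ ≈ 1.384×10⁻⁴ T.

B ≈ 1.38×10⁻⁴ T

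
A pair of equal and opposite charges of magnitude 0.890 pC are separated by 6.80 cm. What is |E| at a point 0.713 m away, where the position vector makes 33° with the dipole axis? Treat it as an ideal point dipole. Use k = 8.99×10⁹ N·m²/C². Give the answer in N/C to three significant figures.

Dipole moment p = qd = (8.90×10⁻¹³ C)(0.0680 m) = 6.052×10⁻¹⁴ C·m.
At angle θ the dipole field magnitude is E = (kp/r³)·√(1 + 3cos²θ).
kp/r³ = (8.99×10⁹)(6.052×10⁻¹⁴) / (0.713)³ = 0.001501 N/C.
√(1 + 3cos²33°) = √(1 + 3·0.7034) = √3.1101 ≈ 1.7635.
E ≈ 0.001501 × 1.764 = 0.002647 N/C.

E ≈ 0.00265 N/C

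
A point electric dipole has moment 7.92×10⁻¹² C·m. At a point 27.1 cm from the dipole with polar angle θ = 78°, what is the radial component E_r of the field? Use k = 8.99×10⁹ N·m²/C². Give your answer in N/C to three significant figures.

E_r ≈ 1.49 N/C

For a dipole, E_r = (2kp cosθ)/r³.
kp/r³ = (8.99×10⁹)(7.92×10⁻¹²)/(0.271)³ = 3.577 N/C.
E_r = 2·3.577·cos78° = 1.488 N/C.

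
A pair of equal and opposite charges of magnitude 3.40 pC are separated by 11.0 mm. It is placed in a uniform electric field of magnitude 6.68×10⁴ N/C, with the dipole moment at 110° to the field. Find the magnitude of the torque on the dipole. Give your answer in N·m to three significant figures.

Dipole moment p = qd = (3.40×10⁻¹² C)(0.0110 m) = 3.74×10⁻¹⁴ C·m.
Torque on an electric dipole: τ = pE sinθ.
τ = (3.74×10⁻¹⁴)(6.68×10⁴)·sin110° = 2.348×10⁻⁹ N·m.

τ ≈ 2.35×10⁻⁹ N·m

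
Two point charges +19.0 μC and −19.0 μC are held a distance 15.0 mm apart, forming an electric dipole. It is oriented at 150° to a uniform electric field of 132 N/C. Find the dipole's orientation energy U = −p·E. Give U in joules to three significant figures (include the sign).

U ≈ 3.26×10⁻⁵ J

Dipole moment p = qd = (1.90×10⁻⁵ C)(0.0150 m) = 2.85×10⁻⁷ C·m.
U = −p·E = −pE cosθ.
U = −(2.85×10⁻⁷)(132)·cos150° = 3.258×10⁻⁵ J.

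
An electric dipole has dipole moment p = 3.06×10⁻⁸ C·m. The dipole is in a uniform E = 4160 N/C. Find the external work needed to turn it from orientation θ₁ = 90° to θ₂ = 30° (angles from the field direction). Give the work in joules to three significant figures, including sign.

W ≈ -1.10×10⁻⁴ J

W_ext = ΔU = U(θ₂) − U(θ₁) = −pE cosθ₂ − (−pE cosθ₁) = pE(cosθ₁ − cosθ₂).
W = (3.06×10⁻⁸)(4160)·(cos90° − cos30°) = (1.273×10⁻⁴)·(-0.8660) = -1.102×10⁻⁴ J.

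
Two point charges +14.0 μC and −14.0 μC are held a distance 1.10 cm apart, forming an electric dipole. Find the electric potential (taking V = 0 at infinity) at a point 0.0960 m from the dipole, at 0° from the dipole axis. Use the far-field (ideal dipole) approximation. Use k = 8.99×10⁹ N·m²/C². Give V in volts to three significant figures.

Dipole moment p = qd = (1.40×10⁻⁵ C)(0.0110 m) = 1.54×10⁻⁷ C·m.
The dipole potential is V = kp cosθ / r².
V = (8.99×10⁹)(1.54×10⁻⁷)·cos0° / (0.0960)² = 1.502×10⁵ V.

V ≈ 1.50×10⁵ V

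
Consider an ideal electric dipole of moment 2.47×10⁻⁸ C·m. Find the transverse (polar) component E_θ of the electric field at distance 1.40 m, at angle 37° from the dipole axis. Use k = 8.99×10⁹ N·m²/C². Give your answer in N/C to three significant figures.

For a dipole, E_θ = (kp sinθ)/r³.
kp/r³ = (8.99×10⁹)(2.47×10⁻⁸)/(1.40)³ = 80.92 N/C.
E_θ = 80.92·sin37° = 48.70 N/C.

E_θ ≈ 48.7 N/C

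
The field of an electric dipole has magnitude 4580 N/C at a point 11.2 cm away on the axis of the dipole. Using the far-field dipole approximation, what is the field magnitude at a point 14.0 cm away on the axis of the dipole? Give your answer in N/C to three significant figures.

Dipole fields scale as 1/r³ in the far field; the geometry is the same at both points.
E₂ = E₁ · (r₁/r₂)³ = 4580 · (11.2/14.0)³.
(r₁/r₂)³ = (0.8)³ = 0.512.
E₂ ≈ 2345 N/C.

E ≈ 2340 N/C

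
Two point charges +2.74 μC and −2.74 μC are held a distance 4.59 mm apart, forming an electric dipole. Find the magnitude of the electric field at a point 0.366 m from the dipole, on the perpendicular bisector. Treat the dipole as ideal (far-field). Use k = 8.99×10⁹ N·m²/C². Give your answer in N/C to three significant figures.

Dipole moment p = qd = (2.74×10⁻⁶ C)(0.00459 m) = 1.258×10⁻⁸ C·m.
In the equatorial plane E = kp/r³.
E = (8.99×10⁹)(1.258×10⁻⁸) / (0.366)³ = 2307 N/C.

E ≈ 2310 N/C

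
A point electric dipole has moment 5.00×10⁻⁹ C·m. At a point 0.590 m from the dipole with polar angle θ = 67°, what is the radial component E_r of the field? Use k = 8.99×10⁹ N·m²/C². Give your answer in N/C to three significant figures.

E_r ≈ 171 N/C

For a dipole, E_r = (2kp cosθ)/r³.
kp/r³ = (8.99×10⁹)(5.00×10⁻⁹)/(0.590)³ = 218.9 N/C.
E_r = 2·218.9·cos67° = 171.0 N/C.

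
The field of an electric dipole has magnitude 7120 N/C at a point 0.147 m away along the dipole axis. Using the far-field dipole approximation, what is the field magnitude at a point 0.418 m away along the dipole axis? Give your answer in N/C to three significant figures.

E ≈ 310 N/C

Dipole fields scale as 1/r³ in the far field; the geometry is the same at both points.
E₂ = E₁ · (r₁/r₂)³ = 7120 · (0.147/0.418)³.
(r₁/r₂)³ = (0.3517)³ = 0.04349.
E₂ ≈ 309.7 N/C.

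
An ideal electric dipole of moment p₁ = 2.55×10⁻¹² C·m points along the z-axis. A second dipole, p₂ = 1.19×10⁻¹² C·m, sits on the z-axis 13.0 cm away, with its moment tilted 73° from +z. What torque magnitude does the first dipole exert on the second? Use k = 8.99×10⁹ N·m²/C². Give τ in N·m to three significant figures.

The second dipole sits on the axis of the first, so the field there is axial: E₁ = 2kp₁/r³ along +z.
E₁ = 2(8.99×10⁹)(2.55×10⁻¹²)/(0.130)³ = 20.87 N/C.
Torque on the second dipole: τ = p₂ E₁ sinθ.
τ = (1.19×10⁻¹²)(20.87)·sin73° = 2.375×10⁻¹¹ N·m.

τ ≈ 2.37×10⁻¹¹ N·m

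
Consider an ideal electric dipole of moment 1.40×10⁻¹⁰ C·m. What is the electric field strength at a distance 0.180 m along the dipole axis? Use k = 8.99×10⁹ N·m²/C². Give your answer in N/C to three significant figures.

E ≈ 432 N/C

On the dipole axis E = 2kp/r³.
E = 2·(8.99×10⁹)(1.40×10⁻¹⁰) / (0.180)³ = 431.6 N/C.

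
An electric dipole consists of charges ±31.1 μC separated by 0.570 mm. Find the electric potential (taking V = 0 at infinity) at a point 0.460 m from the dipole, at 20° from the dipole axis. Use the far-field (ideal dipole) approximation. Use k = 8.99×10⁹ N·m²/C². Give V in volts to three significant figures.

V ≈ 708 V

Dipole moment p = qd = (3.11×10⁻⁵ C)(5.70×10⁻⁴ m) = 1.773×10⁻⁸ C·m.
The dipole potential is V = kp cosθ / r².
V = (8.99×10⁹)(1.773×10⁻⁸)·cos20° / (0.460)² = 707.8 V.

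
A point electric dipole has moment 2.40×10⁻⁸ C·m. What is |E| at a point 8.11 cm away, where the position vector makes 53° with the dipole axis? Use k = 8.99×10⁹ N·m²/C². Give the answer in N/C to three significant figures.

E ≈ 5.84×10⁵ N/C

At angle θ the dipole field magnitude is E = (kp/r³)·√(1 + 3cos²θ).
kp/r³ = (8.99×10⁹)(2.40×10⁻⁸) / (0.0811)³ = 4.045×10⁵ N/C.
√(1 + 3cos²53°) = √(1 + 3·0.3622) = √2.0865 ≈ 1.4445.
E ≈ 4.045×10⁵ × 1.444 = 5.843×10⁵ N/C.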